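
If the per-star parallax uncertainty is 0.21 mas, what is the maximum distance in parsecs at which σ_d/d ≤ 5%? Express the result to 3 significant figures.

σ_d/d = σ_p/p, so the condition is σ_p/p ≤ 0.05, i.e. p ≥ σ_p/0.05.
p_min = 0.21/0.05 = 4.2 mas = 0.0042 arcsec.
d_max = 1/p_min = 1/0.0042 = 238.1 pc.

238 pc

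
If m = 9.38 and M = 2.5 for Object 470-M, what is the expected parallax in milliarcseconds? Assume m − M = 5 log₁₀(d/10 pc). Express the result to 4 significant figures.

m − M = 9.38 − 2.5 = 6.88.
d = 10^((m−M)/5 + 1) = 10^2.376 = 237.68 pc.
p = 1/d = 1/237.68 = 0.0042073 arcsec = 4.2073 mas.

4.207 mas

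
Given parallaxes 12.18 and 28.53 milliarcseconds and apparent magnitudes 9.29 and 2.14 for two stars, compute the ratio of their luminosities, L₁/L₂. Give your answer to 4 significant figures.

d₁ = 1/p₁ = 1/0.01218″ = 82.102 pc; d₂ = 1/p₂ = 1/0.02853″ = 35.051 pc.
M₁ = m₁ − 5 log₁₀ d₁ + 5 = 9.29 − 9.5718 + 5 = 4.7182.
M₂ = 2.14 − 7.7235 + 5 = -0.5835.
L₁/L₂ = 10^(0.4(M₂ − M₁)) = 10^(0.4 × (-5.3017)) = 10^(-2.12068) = 0.0075739.

L₁/L₂ = 0.007574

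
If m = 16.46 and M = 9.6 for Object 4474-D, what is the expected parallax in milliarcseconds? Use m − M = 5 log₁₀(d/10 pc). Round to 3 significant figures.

4.25 mas

m − M = 16.46 − 9.6 = 6.86.
d = 10^((m−M)/5 + 1) = 10^2.372 = 235.5 pc.
p = 1/d = 1/235.5 = 0.0042463 arcsec = 4.2463 mas.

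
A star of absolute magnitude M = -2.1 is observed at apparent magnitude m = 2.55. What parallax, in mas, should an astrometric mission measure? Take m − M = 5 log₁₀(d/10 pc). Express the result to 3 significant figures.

m − M = 2.55 − (-2.1) = 4.65.
d = 10^((m−M)/5 + 1) = 10^1.930 = 85.114 pc.
p = 1/d = 1/85.114 = 0.011749 arcsec = 11.749 mas.

11.7 mas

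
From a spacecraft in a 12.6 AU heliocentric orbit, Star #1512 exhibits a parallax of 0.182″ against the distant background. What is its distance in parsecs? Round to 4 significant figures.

69.23 pc

With baseline B (in AU) and parallax p (in arcsec), d = B/p parsecs.
d = 12.6 / 0.182 = 69.231 pc.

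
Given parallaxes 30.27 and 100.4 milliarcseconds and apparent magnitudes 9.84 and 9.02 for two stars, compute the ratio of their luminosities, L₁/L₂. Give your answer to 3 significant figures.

L₁/L₂ = 5.17

d₁ = 1/p₁ = 1/0.03027″ = 33.036 pc; d₂ = 1/p₂ = 1/0.1004″ = 9.9602 pc.
M₁ = m₁ − 5 log₁₀ d₁ + 5 = 9.84 − 7.5949 + 5 = 7.2451.
M₂ = 9.02 − 4.9913 + 5 = 9.0287.
L₁/L₂ = 10^(0.4(M₂ − M₁)) = 10^(0.4 × 1.7836) = 10^0.71344 = 5.1694.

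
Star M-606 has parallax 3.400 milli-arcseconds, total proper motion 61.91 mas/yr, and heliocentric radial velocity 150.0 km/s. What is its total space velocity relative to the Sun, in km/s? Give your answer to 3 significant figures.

d = 1/p = 1/0.003400″ = 294.12 pc.
μ = 61.91 mas/yr = 0.06191 ″/yr.
v_t = 4.740 μ d = 4.740 × 0.06191 × 294.12 = 86.311 km/s.
v = √(v_r² + v_t²) = √(150.0² + 86.311²) = √29949.6 = 173.06 km/s.

173 km/s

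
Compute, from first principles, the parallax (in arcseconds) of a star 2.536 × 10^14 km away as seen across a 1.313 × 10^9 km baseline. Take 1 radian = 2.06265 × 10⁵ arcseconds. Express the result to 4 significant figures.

1.068 arcsec

θ ≈ B/d = (1.313 × 10^9) / (2.536 × 10^14) = 5.1774 × 10^-6 rad.
In arcseconds: 5.1774 × 10^-6 × 206265 = 1.0679″.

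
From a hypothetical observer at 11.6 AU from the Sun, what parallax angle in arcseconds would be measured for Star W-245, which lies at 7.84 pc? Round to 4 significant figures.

1.480 arcsec

p (arcsec) = B (AU) / d (pc).
p = 11.6 / 7.84 = 1.4796 arcsec.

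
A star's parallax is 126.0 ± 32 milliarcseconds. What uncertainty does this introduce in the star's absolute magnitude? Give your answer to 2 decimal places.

σ_M = 0.55 mag

M = m − 5 log₁₀ d + 5 = m + 5 log₁₀ p + 5, so ∂M/∂p = 5/(p ln 10).
σ_M = (5/ln 10) · (σ_p/p) = 2.1715 × 32/126.0 = 2.1715 × 0.25397 = 0.5515.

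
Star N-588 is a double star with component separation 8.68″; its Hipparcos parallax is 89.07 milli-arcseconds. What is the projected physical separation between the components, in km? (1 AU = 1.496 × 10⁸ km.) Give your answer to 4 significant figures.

d = 1/p = 1/0.08907″ = 11.227 pc.
At distance d (pc), an angle of θ arcsec spans θ·d AU: s = 8.68 × 11.227 = 97.45 AU.
= 97.45 × 1.496 × 10⁸ km = 1.4579 × 10^10 km.

1.458 × 10^10 km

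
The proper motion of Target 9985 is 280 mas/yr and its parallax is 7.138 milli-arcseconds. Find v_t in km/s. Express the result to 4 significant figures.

d = 1/p = 1/0.007138″ = 140.1 pc.
μ = 280 mas/yr = 0.280 ″/yr.
v_t = 4.74 × μ × d = 4.74 × 0.280 × 140.1 = 185.94 km/s.

185.9 km/s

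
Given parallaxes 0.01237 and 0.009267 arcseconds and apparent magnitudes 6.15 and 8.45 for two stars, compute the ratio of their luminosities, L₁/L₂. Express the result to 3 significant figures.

d₁ = 1/p₁ = 1/0.01237″ = 80.841 pc; d₂ = 1/p₂ = 1/0.009267″ = 107.91 pc.
M₁ = m₁ − 5 log₁₀ d₁ + 5 = 6.15 − 9.5382 + 5 = 1.6118.
M₂ = 8.45 − 10.1653 + 5 = 3.2847.
L₁/L₂ = 10^(0.4(M₂ − M₁)) = 10^(0.4 × 1.6729) = 10^0.66916 = 4.6683.

L₁/L₂ = 4.67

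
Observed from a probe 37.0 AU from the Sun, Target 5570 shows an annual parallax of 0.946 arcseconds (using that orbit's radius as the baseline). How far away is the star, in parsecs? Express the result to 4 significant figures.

39.11 pc

With baseline B (in AU) and parallax p (in arcsec), d = B/p parsecs.
d = 37.0 / 0.946 = 39.112 pc.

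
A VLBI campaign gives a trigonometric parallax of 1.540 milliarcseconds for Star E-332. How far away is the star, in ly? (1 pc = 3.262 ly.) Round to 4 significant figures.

2118 ly

p = 1.540 milliarcseconds = 0.001540 arcsec.
d = 1/p = 1/0.001540 = 649.35 pc.
In light-years: 649.35 × 3.262 = 2118.2 ly.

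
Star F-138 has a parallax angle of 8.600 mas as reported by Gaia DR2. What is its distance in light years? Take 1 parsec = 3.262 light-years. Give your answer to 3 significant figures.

p = 8.600 mas = 0.008600 arcsec.
d = 1/p = 1/0.008600 = 116.28 pc.
In light-years: 116.28 × 3.262 = 379.31 ly.

379 light years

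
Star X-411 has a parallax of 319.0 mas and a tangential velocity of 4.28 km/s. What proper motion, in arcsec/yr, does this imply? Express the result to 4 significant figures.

0.2880 arcsec/yr

d = 1/p = 1/0.3190″ = 3.1348 pc.
μ = v_t / (4.74 d) = 4.28 / (4.74 × 3.1348) = 4.28 / 14.859 = 0.28804 ″/yr.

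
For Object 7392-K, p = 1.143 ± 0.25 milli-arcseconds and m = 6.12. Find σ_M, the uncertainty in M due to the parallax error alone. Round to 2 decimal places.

σ_M = 0.47 mag

M = m − 5 log₁₀ d + 5 = m + 5 log₁₀ p + 5, so ∂M/∂p = 5/(p ln 10).
σ_M = (5/ln 10) · (σ_p/p) = 2.1715 × 0.25/1.143 = 2.1715 × 0.21872 = 0.47495.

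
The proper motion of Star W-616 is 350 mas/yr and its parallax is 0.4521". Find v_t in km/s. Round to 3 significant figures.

d = 1/p = 1/0.4521″ = 2.2119 pc.
μ = 350 mas/yr = 0.350 ″/yr.
v_t = 4.74 × μ × d = 4.74 × 0.350 × 2.2119 = 3.6695 km/s.

3.67 km/s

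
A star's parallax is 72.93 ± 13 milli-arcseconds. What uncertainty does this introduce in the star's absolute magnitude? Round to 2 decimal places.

σ_M = 0.39 mag

M = m − 5 log₁₀ d + 5 = m + 5 log₁₀ p + 5, so ∂M/∂p = 5/(p ln 10).
σ_M = (5/ln 10) · (σ_p/p) = 2.1715 × 13/72.93 = 2.1715 × 0.17825 = 0.38707.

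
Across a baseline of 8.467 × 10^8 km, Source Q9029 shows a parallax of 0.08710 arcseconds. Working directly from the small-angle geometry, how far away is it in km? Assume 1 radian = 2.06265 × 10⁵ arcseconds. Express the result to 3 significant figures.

2.01 × 10^15 km

θ = 0.08710″ = 0.08710/206265 = 4.2227 × 10^-7 rad.
d = B/θ = (8.467 × 10^8) / (4.2227 × 10^-7) = 2.0051 × 10^15 km.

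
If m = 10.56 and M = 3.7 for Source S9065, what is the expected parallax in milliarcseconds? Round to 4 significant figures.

m − M = 10.56 − 3.7 = 6.86.
d = 10^((m−M)/5 + 1) = 10^2.372 = 235.5 pc.
p = 1/d = 1/235.5 = 0.0042463 arcsec = 4.2463 mas.

4.246 mas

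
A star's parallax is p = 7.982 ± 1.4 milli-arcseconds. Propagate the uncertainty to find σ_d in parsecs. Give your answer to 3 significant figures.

d = 1/p, so σ_d = σ_p / p².
σ_d = 0.00140 / (0.007982)² = 0.00140 / 0.000063712 = 21.974 pc.

22.0 pc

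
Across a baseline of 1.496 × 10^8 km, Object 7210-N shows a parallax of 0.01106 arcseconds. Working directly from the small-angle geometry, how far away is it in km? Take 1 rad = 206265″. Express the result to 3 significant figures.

2.79 × 10^15 km

θ = 0.01106″ = 0.01106/206265 = 5.3620 × 10^-8 rad.
d = B/θ = (1.496 × 10^8) / (5.3620 × 10^-8) = 2.7900 × 10^15 km.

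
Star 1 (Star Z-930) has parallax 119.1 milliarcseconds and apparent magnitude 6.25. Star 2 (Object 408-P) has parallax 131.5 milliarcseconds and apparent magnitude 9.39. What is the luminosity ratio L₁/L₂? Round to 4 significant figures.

L₁/L₂ = 21.98

d₁ = 1/p₁ = 1/0.1191″ = 8.3963 pc; d₂ = 1/p₂ = 1/0.1315″ = 7.6046 pc.
M₁ = m₁ − 5 log₁₀ d₁ + 5 = 6.25 − 4.6204 + 5 = 6.6296.
M₂ = 9.39 − 4.4054 + 5 = 9.9846.
L₁/L₂ = 10^(0.4(M₂ − M₁)) = 10^(0.4 × 3.3550) = 10^1.34200 = 21.979.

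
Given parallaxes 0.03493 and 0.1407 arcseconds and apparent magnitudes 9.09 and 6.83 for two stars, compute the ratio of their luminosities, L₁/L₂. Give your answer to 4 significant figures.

d₁ = 1/p₁ = 1/0.03493″ = 28.629 pc; d₂ = 1/p₂ = 1/0.1407″ = 7.1073 pc.
M₁ = m₁ − 5 log₁₀ d₁ + 5 = 9.09 − 7.2840 + 5 = 6.8060.
M₂ = 6.83 − 4.2585 + 5 = 7.5715.
L₁/L₂ = 10^(0.4(M₂ − M₁)) = 10^(0.4 × 0.7655) = 10^0.30620 = 2.024.

L₁/L₂ = 2.024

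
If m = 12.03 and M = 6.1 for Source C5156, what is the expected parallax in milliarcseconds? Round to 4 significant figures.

m − M = 12.03 − 6.1 = 5.93.
d = 10^((m−M)/5 + 1) = 10^2.186 = 153.46 pc.
p = 1/d = 1/153.46 = 0.0065164 arcsec = 6.5164 mas.

6.516 mas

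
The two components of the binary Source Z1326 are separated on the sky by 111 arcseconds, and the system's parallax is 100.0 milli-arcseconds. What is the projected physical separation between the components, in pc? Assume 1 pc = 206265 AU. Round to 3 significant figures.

0.00538 pc

d = 1/p = 1/0.1000″ = 10 pc.
At distance d (pc), an angle of θ arcsec spans θ·d AU: s = 111 × 10 = 1110 AU.
= 1110 / 206265 = 0.0053814 pc.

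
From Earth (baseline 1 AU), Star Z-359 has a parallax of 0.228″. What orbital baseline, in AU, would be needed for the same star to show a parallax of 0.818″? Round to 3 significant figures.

3.59 AU

Parallax scales linearly with baseline: p ∝ B, so B = p_target / p_Earth × 1 AU.
B = 0.818 / 0.228 = 3.5877 AU.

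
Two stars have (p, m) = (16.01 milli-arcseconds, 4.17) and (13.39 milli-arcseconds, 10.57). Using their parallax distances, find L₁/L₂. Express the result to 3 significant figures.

d₁ = 1/p₁ = 1/0.01601″ = 62.461 pc; d₂ = 1/p₂ = 1/0.01339″ = 74.683 pc.
M₁ = m₁ − 5 log₁₀ d₁ + 5 = 4.17 − 8.9780 + 5 = 0.1920.
M₂ = 10.57 − 9.3661 + 5 = 6.2039.
L₁/L₂ = 10^(0.4(M₂ − M₁)) = 10^(0.4 × 6.0119) = 10^2.40476 = 253.96.

L₁/L₂ = 254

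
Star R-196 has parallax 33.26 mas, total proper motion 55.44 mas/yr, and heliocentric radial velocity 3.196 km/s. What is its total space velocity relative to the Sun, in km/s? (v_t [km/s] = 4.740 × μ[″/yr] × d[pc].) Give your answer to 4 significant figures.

8.523 km/s

d = 1/p = 1/0.03326″ = 30.066 pc.
μ = 55.44 mas/yr = 0.05544 ″/yr.
v_t = 4.740 μ d = 4.740 × 0.05544 × 30.066 = 7.9009 km/s.
v = √(v_r² + v_t²) = √(3.196² + 7.9009²) = √72.6386 = 8.5228 km/s.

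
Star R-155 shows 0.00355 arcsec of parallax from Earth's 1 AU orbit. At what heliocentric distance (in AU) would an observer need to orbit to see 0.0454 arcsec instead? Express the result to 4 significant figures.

Parallax scales linearly with baseline: p ∝ B, so B = p_target / p_Earth × 1 AU.
B = 0.0454 / 0.00355 = 12.789 AU.

12.79 AU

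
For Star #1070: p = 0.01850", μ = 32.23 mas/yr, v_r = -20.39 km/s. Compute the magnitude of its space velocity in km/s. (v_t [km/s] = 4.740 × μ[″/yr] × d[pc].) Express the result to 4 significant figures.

22.00 km/s

d = 1/p = 1/0.01850″ = 54.054 pc.
μ = 32.23 mas/yr = 0.03223 ″/yr.
v_t = 4.740 μ d = 4.740 × 0.03223 × 54.054 = 8.2578 km/s.
v = √(v_r² + v_t²) = √((-20.39)² + 8.2578²) = √483.943 = 21.999 km/s.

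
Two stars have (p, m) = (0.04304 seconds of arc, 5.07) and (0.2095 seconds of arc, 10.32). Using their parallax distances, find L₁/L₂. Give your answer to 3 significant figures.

L₁/L₂ = 2980

d₁ = 1/p₁ = 1/0.04304″ = 23.234 pc; d₂ = 1/p₂ = 1/0.2095″ = 4.7733 pc.
M₁ = m₁ − 5 log₁₀ d₁ + 5 = 5.07 − 6.8306 + 5 = 3.2394.
M₂ = 10.32 − 3.3941 + 5 = 11.9259.
L₁/L₂ = 10^(0.4(M₂ − M₁)) = 10^(0.4 × 8.6865) = 10^3.47460 = 2982.6.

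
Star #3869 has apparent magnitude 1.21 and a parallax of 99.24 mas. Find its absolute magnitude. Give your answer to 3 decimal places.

M = 1.193

d = 1/p = 1/0.09924″ = 10.077 pc.
m − M = 5 log₁₀(10.077) − 5 = 5.0167 − 5 = 0.0167.
M = m − (m − M) = 1.21 − 0.0167 = 1.193.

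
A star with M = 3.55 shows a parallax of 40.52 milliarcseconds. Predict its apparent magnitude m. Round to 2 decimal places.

m = 5.51

d = 1/p = 1/0.04052″ = 24.679 pc.
m − M = 5 log₁₀ d − 5 = 5 log₁₀(24.679) − 5 = 6.9616 − 5 = 1.9616.
m = M + (m − M) = 3.55 + 1.9616 = 5.51.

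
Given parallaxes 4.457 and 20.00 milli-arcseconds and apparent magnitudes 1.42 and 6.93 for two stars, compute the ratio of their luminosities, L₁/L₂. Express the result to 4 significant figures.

L₁/L₂ = 3221

d₁ = 1/p₁ = 1/0.004457″ = 224.37 pc; d₂ = 1/p₂ = 1/0.02000″ = 50 pc.
M₁ = m₁ − 5 log₁₀ d₁ + 5 = 1.42 − 11.7548 + 5 = -5.3348.
M₂ = 6.93 − 8.4949 + 5 = 3.4351.
L₁/L₂ = 10^(0.4(M₂ − M₁)) = 10^(0.4 × 8.7699) = 10^3.50796 = 3220.8.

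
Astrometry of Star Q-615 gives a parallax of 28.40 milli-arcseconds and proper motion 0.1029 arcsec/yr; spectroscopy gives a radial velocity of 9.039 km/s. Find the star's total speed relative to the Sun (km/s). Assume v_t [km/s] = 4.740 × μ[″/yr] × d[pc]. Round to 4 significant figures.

19.41 km/s

d = 1/p = 1/0.02840″ = 35.211 pc.
v_t = 4.740 μ d = 4.740 × 0.1029 × 35.211 = 17.174 km/s.
v = √(v_r² + v_t²) = √(9.039² + 17.174²) = √376.65 = 19.407 km/s.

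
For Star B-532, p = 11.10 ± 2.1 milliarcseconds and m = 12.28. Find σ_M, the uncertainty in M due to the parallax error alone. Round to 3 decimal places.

σ_M = 0.411 mag

M = m − 5 log₁₀ d + 5 = m + 5 log₁₀ p + 5, so ∂M/∂p = 5/(p ln 10).
σ_M = (5/ln 10) · (σ_p/p) = 2.1715 × 2.1/11.10 = 2.1715 × 0.18919 = 0.41083.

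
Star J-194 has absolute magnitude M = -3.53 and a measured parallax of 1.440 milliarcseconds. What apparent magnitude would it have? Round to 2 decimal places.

d = 1/p = 1/0.001440″ = 694.44 pc.
m − M = 5 log₁₀ d − 5 = 5 log₁₀(694.44) − 5 = 14.2082 − 5 = 9.2082.
m = M + (m − M) = -3.53 + 9.2082 = 5.68.

m = 5.68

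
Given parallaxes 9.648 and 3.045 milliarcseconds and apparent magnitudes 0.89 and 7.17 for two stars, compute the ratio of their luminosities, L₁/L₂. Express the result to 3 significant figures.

d₁ = 1/p₁ = 1/0.009648″ = 103.65 pc; d₂ = 1/p₂ = 1/0.003045″ = 328.41 pc.
M₁ = m₁ − 5 log₁₀ d₁ + 5 = 0.89 − 10.0778 + 5 = -4.1878.
M₂ = 7.17 − 12.5821 + 5 = -0.4121.
L₁/L₂ = 10^(0.4(M₂ − M₁)) = 10^(0.4 × 3.7757) = 10^1.51028 = 32.38.

L₁/L₂ = 32.4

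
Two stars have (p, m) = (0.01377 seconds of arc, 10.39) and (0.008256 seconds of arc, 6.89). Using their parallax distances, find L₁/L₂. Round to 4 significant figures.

L₁/L₂ = 0.01431

d₁ = 1/p₁ = 1/0.01377″ = 72.622 pc; d₂ = 1/p₂ = 1/0.008256″ = 121.12 pc.
M₁ = m₁ − 5 log₁₀ d₁ + 5 = 10.39 − 9.3053 + 5 = 6.0847.
M₂ = 6.89 − 10.4161 + 5 = 1.4739.
L₁/L₂ = 10^(0.4(M₂ − M₁)) = 10^(0.4 × (-4.6108)) = 10^(-1.84432) = 0.014311.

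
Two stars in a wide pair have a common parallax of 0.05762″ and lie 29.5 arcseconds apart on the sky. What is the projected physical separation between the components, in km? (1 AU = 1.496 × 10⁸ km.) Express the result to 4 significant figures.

d = 1/p = 1/0.05762″ = 17.355 pc.
At distance d (pc), an angle of θ arcsec spans θ·d AU: s = 29.5 × 17.355 = 511.97 AU.
= 511.97 × 1.496 × 10⁸ km = 7.6591 × 10^10 km.

7.659 × 10^10 km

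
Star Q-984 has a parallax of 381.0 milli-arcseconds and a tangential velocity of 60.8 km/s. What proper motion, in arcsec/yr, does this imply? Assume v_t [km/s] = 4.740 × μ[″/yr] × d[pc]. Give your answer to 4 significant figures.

4.887 arcsec/yr

d = 1/p = 1/0.3810″ = 2.6247 pc.
μ = v_t / (4.74 d) = 60.8 / (4.74 × 2.6247) = 60.8 / 12.441 = 4.8871 ″/yr.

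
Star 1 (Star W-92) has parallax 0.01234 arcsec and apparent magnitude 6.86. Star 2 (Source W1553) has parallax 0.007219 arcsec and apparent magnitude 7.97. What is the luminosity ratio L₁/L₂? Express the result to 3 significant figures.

d₁ = 1/p₁ = 1/0.01234″ = 81.037 pc; d₂ = 1/p₂ = 1/0.007219″ = 138.52 pc.
M₁ = m₁ − 5 log₁₀ d₁ + 5 = 6.86 − 9.5434 + 5 = 2.3166.
M₂ = 7.97 − 10.7076 + 5 = 2.2624.
L₁/L₂ = 10^(0.4(M₂ − M₁)) = 10^(0.4 × (-0.0542)) = 10^(-0.02168) = 0.95131.

L₁/L₂ = 0.951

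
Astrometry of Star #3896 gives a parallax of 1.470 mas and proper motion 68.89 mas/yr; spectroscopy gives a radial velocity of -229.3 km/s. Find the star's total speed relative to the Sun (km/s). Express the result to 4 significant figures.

319.3 km/s

d = 1/p = 1/0.001470″ = 680.27 pc.
μ = 68.89 mas/yr = 0.06889 ″/yr.
v_t = 4.740 μ d = 4.740 × 0.06889 × 680.27 = 222.13 km/s.
v = √(v_r² + v_t²) = √((-229.3)² + 222.13²) = √101920 = 319.25 km/s.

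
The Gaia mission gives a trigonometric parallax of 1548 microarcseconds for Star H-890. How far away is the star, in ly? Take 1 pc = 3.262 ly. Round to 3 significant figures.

2110 ly

p = 1548 microarcseconds = 0.001548 arcsec.
d = 1/p = 1/0.001548 = 645.99 pc.
In light-years: 645.99 × 3.262 = 2107.2 ly.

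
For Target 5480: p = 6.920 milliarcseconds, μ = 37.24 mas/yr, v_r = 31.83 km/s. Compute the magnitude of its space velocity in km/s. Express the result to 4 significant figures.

40.79 km/s

d = 1/p = 1/0.006920″ = 144.51 pc.
μ = 37.24 mas/yr = 0.03724 ″/yr.
v_t = 4.740 μ d = 4.740 × 0.03724 × 144.51 = 25.509 km/s.
v = √(v_r² + v_t²) = √(31.83² + 25.509²) = √1663.86 = 40.79 km/s.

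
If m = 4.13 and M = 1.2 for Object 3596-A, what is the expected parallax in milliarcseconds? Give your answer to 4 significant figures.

25.94 mas

m − M = 4.13 − 1.2 = 2.93.
d = 10^((m−M)/5 + 1) = 10^1.586 = 38.548 pc.
p = 1/d = 1/38.548 = 0.025942 arcsec = 25.942 mas.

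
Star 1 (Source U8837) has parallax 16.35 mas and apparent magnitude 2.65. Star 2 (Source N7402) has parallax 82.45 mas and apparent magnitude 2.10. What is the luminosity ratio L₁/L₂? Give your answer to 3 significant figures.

L₁/L₂ = 15.3

d₁ = 1/p₁ = 1/0.01635″ = 61.162 pc; d₂ = 1/p₂ = 1/0.08245″ = 12.129 pc.
M₁ = m₁ − 5 log₁₀ d₁ + 5 = 2.65 − 8.9324 + 5 = -1.2824.
M₂ = 2.10 − 5.4191 + 5 = 1.6809.
L₁/L₂ = 10^(0.4(M₂ − M₁)) = 10^(0.4 × 2.9633) = 10^1.18532 = 15.322.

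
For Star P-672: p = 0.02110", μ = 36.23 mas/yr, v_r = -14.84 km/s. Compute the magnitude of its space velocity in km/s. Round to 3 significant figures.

d = 1/p = 1/0.02110″ = 47.393 pc.
μ = 36.23 mas/yr = 0.03623 ″/yr.
v_t = 4.740 μ d = 4.740 × 0.03623 × 47.393 = 8.1388 km/s.
v = √(v_r² + v_t²) = √((-14.84)² + 8.1388²) = √286.466 = 16.925 km/s.

16.9 km/s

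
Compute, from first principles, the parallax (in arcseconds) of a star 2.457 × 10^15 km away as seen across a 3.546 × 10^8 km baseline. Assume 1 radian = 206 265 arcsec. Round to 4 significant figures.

θ ≈ B/d = (3.546 × 10^8) / (2.457 × 10^15) = 1.4432 × 10^-7 rad.
In arcseconds: 1.4432 × 10^-7 × 206265 = 0.029768″.

0.02977 arcsec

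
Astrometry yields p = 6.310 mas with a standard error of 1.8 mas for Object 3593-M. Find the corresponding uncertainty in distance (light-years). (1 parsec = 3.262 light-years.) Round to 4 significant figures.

147.5 ly

d = 1/p, so σ_d = σ_p / p².
σ_d = 0.00180 / (0.006310)² = 0.00180 / 0.000039816 = 45.208 pc = 45.208 × 3.262 ly = 147.47 ly.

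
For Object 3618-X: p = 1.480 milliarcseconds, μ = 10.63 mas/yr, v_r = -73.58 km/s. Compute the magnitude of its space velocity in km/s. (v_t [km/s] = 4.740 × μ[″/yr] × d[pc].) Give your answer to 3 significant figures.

81.1 km/s

d = 1/p = 1/0.001480″ = 675.68 pc.
μ = 10.63 mas/yr = 0.01063 ″/yr.
v_t = 4.740 μ d = 4.740 × 0.01063 × 675.68 = 34.045 km/s.
v = √(v_r² + v_t²) = √((-73.58)² + 34.045²) = √6573.08 = 81.075 km/s.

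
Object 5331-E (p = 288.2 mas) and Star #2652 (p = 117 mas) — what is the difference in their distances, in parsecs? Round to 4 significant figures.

d_A = 1/0.2882″ = 3.4698 pc; d_B = 1/0.1170″ = 8.547 pc.
|d_B − d_A| = |8.547 − 3.4698| = 5.0772 pc.

5.077 pc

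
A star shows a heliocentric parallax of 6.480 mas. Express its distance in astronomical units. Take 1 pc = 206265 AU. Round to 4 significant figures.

p = 6.480 mas = 0.006480 arcsec.
d = 1/p = 1/0.006480 = 154.32 pc.
In AU: 154.32 × 206265 = 3.1831 × 10^7 AU.

3.183 × 10^7 AU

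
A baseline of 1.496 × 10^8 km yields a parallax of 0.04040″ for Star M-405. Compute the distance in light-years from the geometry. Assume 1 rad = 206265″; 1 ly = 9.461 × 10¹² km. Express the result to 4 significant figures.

80.73 ly

θ = 0.04040″ = 0.04040/206265 = 1.9586 × 10^-7 rad.
d = B/θ = (1.496 × 10^8) / (1.9586 × 10^-7) = 7.6381 × 10^14 km = (7.6381 × 10^14) / (9.461 × 10^12) ly = 80.732 ly.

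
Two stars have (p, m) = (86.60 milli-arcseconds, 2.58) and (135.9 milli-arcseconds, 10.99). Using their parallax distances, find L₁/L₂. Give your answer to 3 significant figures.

d₁ = 1/p₁ = 1/0.08660″ = 11.547 pc; d₂ = 1/p₂ = 1/0.1359″ = 7.3584 pc.
M₁ = m₁ − 5 log₁₀ d₁ + 5 = 2.58 − 5.3123 + 5 = 2.2677.
M₂ = 10.99 − 4.3339 + 5 = 11.6561.
L₁/L₂ = 10^(0.4(M₂ − M₁)) = 10^(0.4 × 9.3884) = 10^3.75536 = 5693.2.

L₁/L₂ = 5690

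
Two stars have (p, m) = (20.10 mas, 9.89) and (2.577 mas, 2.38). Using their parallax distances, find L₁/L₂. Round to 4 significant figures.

d₁ = 1/p₁ = 1/0.02010″ = 49.751 pc; d₂ = 1/p₂ = 1/0.002577″ = 388.05 pc.
M₁ = m₁ − 5 log₁₀ d₁ + 5 = 9.89 − 8.4840 + 5 = 6.4060.
M₂ = 2.38 − 12.9444 + 5 = -5.5644.
L₁/L₂ = 10^(0.4(M₂ − M₁)) = 10^(0.4 × (-11.9704)) = 10^(-4.78816) = 0.000016287.

L₁/L₂ = 1.629 × 10^-5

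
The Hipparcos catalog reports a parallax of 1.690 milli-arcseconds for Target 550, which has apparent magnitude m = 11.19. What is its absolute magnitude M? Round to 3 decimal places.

d = 1/p = 1/0.001690″ = 591.72 pc.
m − M = 5 log₁₀(591.72) − 5 = 13.8606 − 5 = 8.8606.
M = m − (m − M) = 11.19 − 8.8606 = 2.329.

M = 2.329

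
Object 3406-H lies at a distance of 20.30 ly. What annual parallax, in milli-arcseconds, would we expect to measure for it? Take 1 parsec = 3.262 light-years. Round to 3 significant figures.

161 mas

d = 20.30 ly ÷ 3.262 = 6.2232 pc.
p = 1/d = 1/6.2232 = 0.16069 arcsec.
= 0.16069 × 1000 = 160.69 mas.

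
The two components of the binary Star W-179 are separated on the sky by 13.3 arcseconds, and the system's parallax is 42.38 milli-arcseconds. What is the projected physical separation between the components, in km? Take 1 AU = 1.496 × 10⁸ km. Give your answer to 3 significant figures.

4.69 × 10^10 km

d = 1/p = 1/0.04238″ = 23.596 pc.
At distance d (pc), an angle of θ arcsec spans θ·d AU: s = 13.3 × 23.596 = 313.83 AU.
= 313.83 × 1.496 × 10⁸ km = 4.6949 × 10^10 km.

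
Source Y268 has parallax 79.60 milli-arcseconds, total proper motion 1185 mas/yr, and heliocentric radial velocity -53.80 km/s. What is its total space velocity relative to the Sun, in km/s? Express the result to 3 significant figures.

d = 1/p = 1/0.07960″ = 12.563 pc.
μ = 1185 mas/yr = 1.185 ″/yr.
v_t = 4.740 μ d = 4.740 × 1.185 × 12.563 = 70.565 km/s.
v = √(v_r² + v_t²) = √((-53.80)² + 70.565²) = √7873.86 = 88.735 km/s.

88.7 km/s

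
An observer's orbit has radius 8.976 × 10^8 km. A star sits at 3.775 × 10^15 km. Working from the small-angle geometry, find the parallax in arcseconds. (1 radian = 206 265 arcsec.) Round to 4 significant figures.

θ ≈ B/d = (8.976 × 10^8) / (3.775 × 10^15) = 2.3777 × 10^-7 rad.
In arcseconds: 2.3777 × 10^-7 × 206265 = 0.049044″.

0.04904 arcsec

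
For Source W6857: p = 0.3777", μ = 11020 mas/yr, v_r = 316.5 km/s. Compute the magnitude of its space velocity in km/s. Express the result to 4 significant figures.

d = 1/p = 1/0.3777″ = 2.6476 pc.
μ = 11020 mas/yr = 11.02 ″/yr.
v_t = 4.740 μ d = 4.740 × 11.02 × 2.6476 = 138.3 km/s.
v = √(v_r² + v_t²) = √(316.5² + 138.3²) = √119299 = 345.4 km/s.

345.4 km/s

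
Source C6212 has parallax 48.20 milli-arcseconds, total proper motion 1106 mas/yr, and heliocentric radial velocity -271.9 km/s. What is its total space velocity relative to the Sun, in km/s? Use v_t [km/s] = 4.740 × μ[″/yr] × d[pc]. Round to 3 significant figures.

293 km/s

d = 1/p = 1/0.04820″ = 20.747 pc.
μ = 1106 mas/yr = 1.106 ″/yr.
v_t = 4.740 μ d = 4.740 × 1.106 × 20.747 = 108.76 km/s.
v = √(v_r² + v_t²) = √((-271.9)² + 108.76²) = √85758.3 = 292.85 km/s.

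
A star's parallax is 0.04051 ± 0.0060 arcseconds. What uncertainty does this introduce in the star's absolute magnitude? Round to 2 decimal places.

σ_M = 0.32 mag

M = m − 5 log₁₀ d + 5 = m + 5 log₁₀ p + 5, so ∂M/∂p = 5/(p ln 10).
σ_M = (5/ln 10) · (σ_p/p) = 2.1715 × 0.0060/0.04051 = 2.1715 × 0.14811 = 0.32162.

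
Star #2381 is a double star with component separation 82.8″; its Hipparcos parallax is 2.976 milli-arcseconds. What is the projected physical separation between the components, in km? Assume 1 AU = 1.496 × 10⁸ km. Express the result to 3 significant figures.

4.16 × 10^12 km

d = 1/p = 1/0.002976″ = 336.02 pc.
At distance d (pc), an angle of θ arcsec spans θ·d AU: s = 82.8 × 336.02 = 27822 AU.
= 27822 × 1.496 × 10⁸ km = 4.1622 × 10^12 km.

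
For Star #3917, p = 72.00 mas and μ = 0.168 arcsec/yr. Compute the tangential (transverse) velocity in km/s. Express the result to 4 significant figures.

d = 1/p = 1/0.07200″ = 13.889 pc.
v_t = 4.74 × μ × d = 4.74 × 0.168 × 13.889 = 11.06 km/s.

11.06 km/s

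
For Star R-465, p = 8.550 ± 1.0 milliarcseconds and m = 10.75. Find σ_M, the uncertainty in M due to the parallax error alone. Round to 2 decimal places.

M = m − 5 log₁₀ d + 5 = m + 5 log₁₀ p + 5, so ∂M/∂p = 5/(p ln 10).
σ_M = (5/ln 10) · (σ_p/p) = 2.1715 × 1.0/8.550 = 2.1715 × 0.11696 = 0.25398.

σ_M = 0.25 mag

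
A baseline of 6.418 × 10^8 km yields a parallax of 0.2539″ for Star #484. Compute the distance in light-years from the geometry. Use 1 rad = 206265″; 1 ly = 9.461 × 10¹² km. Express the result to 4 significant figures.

55.11 ly

θ = 0.2539″ = 0.2539/206265 = 1.2309 × 10^-6 rad.
d = B/θ = (6.418 × 10^8) / (1.2309 × 10^-6) = 5.2141 × 10^14 km = (5.2141 × 10^14) / (9.461 × 10^12) ly = 55.112 ly.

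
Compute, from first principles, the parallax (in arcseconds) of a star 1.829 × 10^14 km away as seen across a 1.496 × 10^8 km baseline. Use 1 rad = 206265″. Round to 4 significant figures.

0.1687 arcsec

θ ≈ B/d = (1.496 × 10^8) / (1.829 × 10^14) = 8.1793 × 10^-7 rad.
In arcseconds: 8.1793 × 10^-7 × 206265 = 0.16871″.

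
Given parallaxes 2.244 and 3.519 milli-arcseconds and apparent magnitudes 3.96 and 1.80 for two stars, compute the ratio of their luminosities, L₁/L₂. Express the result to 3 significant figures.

d₁ = 1/p₁ = 1/0.002244″ = 445.63 pc; d₂ = 1/p₂ = 1/0.003519″ = 284.17 pc.
M₁ = m₁ − 5 log₁₀ d₁ + 5 = 3.96 − 13.2449 + 5 = -4.2849.
M₂ = 1.80 − 12.2679 + 5 = -5.4679.
L₁/L₂ = 10^(0.4(M₂ − M₁)) = 10^(0.4 × (-1.1830)) = 10^(-0.47320) = 0.33636.

L₁/L₂ = 0.336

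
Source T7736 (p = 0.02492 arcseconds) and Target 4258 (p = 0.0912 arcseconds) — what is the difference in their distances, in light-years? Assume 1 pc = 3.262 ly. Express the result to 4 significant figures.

95.13 ly

d_A = 1/0.02492″ = 40.128 pc; d_B = 1/0.09120″ = 10.965 pc.
|d_B − d_A| = |10.965 − 40.128| = 29.163 pc = 29.163 × 3.262 ly = 95.13 ly.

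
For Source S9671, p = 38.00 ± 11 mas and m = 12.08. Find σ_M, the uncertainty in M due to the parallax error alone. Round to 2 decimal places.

M = m − 5 log₁₀ d + 5 = m + 5 log₁₀ p + 5, so ∂M/∂p = 5/(p ln 10).
σ_M = (5/ln 10) · (σ_p/p) = 2.1715 × 11/38.00 = 2.1715 × 0.28947 = 0.62858.

σ_M = 0.63 mag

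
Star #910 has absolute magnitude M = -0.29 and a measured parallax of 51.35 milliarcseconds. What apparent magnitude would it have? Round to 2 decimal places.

m = 1.16

d = 1/p = 1/0.05135″ = 19.474 pc.
m − M = 5 log₁₀ d − 5 = 5 log₁₀(19.474) − 5 = 6.4473 − 5 = 1.4473.
m = M + (m − M) = -0.29 + 1.4473 = 1.16.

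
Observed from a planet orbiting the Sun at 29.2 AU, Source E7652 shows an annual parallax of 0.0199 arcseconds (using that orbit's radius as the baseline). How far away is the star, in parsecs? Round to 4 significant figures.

With baseline B (in AU) and parallax p (in arcsec), d = B/p parsecs.
d = 29.2 / 0.0199 = 1467.3 pc.

1467 pc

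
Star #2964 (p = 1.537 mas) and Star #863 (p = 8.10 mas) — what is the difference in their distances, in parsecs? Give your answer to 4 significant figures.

527.2 pc

d_A = 1/0.001537″ = 650.62 pc; d_B = 1/0.008100″ = 123.46 pc.
|d_B − d_A| = |123.46 − 650.62| = 527.16 pc.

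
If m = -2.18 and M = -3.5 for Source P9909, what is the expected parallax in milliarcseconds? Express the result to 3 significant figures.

54.5 mas

m − M = -2.18 − (-3.5) = 1.32.
d = 10^((m−M)/5 + 1) = 10^1.264 = 18.365 pc.
p = 1/d = 1/18.365 = 0.054451 arcsec = 54.451 mas.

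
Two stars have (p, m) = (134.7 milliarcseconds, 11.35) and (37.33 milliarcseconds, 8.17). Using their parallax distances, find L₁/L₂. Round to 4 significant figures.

L₁/L₂ = 0.004106

d₁ = 1/p₁ = 1/0.1347″ = 7.4239 pc; d₂ = 1/p₂ = 1/0.03733″ = 26.788 pc.
M₁ = m₁ − 5 log₁₀ d₁ + 5 = 11.35 − 4.3532 + 5 = 11.9968.
M₂ = 8.17 − 7.1397 + 5 = 6.0303.
L₁/L₂ = 10^(0.4(M₂ − M₁)) = 10^(0.4 × (-5.9665)) = 10^(-2.38660) = 0.0041058.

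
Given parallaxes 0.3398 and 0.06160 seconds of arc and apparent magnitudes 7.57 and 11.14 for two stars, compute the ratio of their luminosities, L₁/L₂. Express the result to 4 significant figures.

d₁ = 1/p₁ = 1/0.3398″ = 2.9429 pc; d₂ = 1/p₂ = 1/0.06160″ = 16.234 pc.
M₁ = m₁ − 5 log₁₀ d₁ + 5 = 7.57 − 2.3439 + 5 = 10.2261.
M₂ = 11.14 − 6.0521 + 5 = 10.0879.
L₁/L₂ = 10^(0.4(M₂ − M₁)) = 10^(0.4 × (-0.1382)) = 10^(-0.05528) = 0.88048.

L₁/L₂ = 0.8805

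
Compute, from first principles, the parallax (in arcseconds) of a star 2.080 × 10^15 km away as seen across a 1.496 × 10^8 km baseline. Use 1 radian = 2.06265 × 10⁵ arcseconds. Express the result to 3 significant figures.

θ ≈ B/d = (1.496 × 10^8) / (2.080 × 10^15) = 7.1923 × 10^-8 rad.
In arcseconds: 7.1923 × 10^-8 × 206265 = 0.014835″.

0.0148 arcsec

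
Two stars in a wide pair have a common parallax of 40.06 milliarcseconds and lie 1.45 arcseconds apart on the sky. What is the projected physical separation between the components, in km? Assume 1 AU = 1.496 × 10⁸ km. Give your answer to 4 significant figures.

d = 1/p = 1/0.04006″ = 24.963 pc.
At distance d (pc), an angle of θ arcsec spans θ·d AU: s = 1.45 × 24.963 = 36.196 AU.
= 36.196 × 1.496 × 10⁸ km = 5.4149 × 10^9 km.

5.415 × 10^9 km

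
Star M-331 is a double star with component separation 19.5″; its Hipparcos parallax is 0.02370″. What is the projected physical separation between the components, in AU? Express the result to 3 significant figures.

d = 1/p = 1/0.02370″ = 42.194 pc.
At distance d (pc), an angle of θ arcsec spans θ·d AU: s = 19.5 × 42.194 = 822.78 AU.

823 AU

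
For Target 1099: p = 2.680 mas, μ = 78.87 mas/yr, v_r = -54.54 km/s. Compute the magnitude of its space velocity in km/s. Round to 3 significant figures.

d = 1/p = 1/0.002680″ = 373.13 pc.
μ = 78.87 mas/yr = 0.07887 ″/yr.
v_t = 4.740 μ d = 4.740 × 0.07887 × 373.13 = 139.49 km/s.
v = √(v_r² + v_t²) = √((-54.54)² + 139.49²) = √22432.1 = 149.77 km/s.

150 km/s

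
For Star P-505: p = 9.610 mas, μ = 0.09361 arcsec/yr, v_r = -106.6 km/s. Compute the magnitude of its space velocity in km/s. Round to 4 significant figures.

d = 1/p = 1/0.009610″ = 104.06 pc.
v_t = 4.740 μ d = 4.740 × 0.09361 × 104.06 = 46.173 km/s.
v = √(v_r² + v_t²) = √((-106.6)² + 46.173²) = √13495.5 = 116.17 km/s.

116.2 km/s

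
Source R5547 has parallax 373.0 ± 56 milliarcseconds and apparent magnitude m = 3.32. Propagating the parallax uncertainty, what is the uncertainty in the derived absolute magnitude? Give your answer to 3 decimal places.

σ_M = 0.326 mag

M = m − 5 log₁₀ d + 5 = m + 5 log₁₀ p + 5, so ∂M/∂p = 5/(p ln 10).
σ_M = (5/ln 10) · (σ_p/p) = 2.1715 × 56/373.0 = 2.1715 × 0.15013 = 0.32601.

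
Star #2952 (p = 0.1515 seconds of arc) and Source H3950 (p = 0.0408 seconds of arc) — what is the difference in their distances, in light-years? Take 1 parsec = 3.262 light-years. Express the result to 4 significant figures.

58.42 ly

d_A = 1/0.1515″ = 6.6007 pc; d_B = 1/0.04080″ = 24.51 pc.
|d_B − d_A| = |24.51 − 6.6007| = 17.909 pc = 17.909 × 3.262 ly = 58.419 ly.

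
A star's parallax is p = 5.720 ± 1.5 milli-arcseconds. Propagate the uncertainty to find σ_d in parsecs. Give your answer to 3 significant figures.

d = 1/p, so σ_d = σ_p / p².
σ_d = 0.00150 / (0.005720)² = 0.00150 / 0.000032718 = 45.846 pc.

45.8 pc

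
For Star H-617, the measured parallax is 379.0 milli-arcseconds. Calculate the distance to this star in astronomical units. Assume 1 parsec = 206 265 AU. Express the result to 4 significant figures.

544200 AU

p = 379.0 milli-arcseconds = 0.3790 arcsec.
d = 1/p = 1/0.3790 = 2.6385 pc.
In AU: 2.6385 × 206265 = 5.4423 × 10^5 AU.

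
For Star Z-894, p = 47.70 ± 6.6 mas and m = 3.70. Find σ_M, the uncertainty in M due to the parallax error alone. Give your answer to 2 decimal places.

σ_M = 0.30 mag

M = m − 5 log₁₀ d + 5 = m + 5 log₁₀ p + 5, so ∂M/∂p = 5/(p ln 10).
σ_M = (5/ln 10) · (σ_p/p) = 2.1715 × 6.6/47.70 = 2.1715 × 0.13836 = 0.30045.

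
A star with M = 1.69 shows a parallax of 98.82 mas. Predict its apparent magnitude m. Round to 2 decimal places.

m = 1.72

d = 1/p = 1/0.09882″ = 10.119 pc.
m − M = 5 log₁₀ d − 5 = 5 log₁₀(10.119) − 5 = 5.0257 − 5 = 0.0257.
m = M + (m − M) = 1.69 + 0.0257 = 1.72.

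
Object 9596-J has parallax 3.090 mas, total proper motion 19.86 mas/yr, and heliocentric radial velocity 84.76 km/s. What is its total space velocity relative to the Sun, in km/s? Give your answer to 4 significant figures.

d = 1/p = 1/0.003090″ = 323.62 pc.
μ = 19.86 mas/yr = 0.01986 ″/yr.
v_t = 4.740 μ d = 4.740 × 0.01986 × 323.62 = 30.464 km/s.
v = √(v_r² + v_t²) = √(84.76² + 30.464²) = √8112.31 = 90.068 km/s.

90.07 km/s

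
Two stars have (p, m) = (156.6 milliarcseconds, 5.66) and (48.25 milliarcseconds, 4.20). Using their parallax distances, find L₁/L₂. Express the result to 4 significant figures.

L₁/L₂ = 0.02474

d₁ = 1/p₁ = 1/0.1566″ = 6.3857 pc; d₂ = 1/p₂ = 1/0.04825″ = 20.725 pc.
M₁ = m₁ − 5 log₁₀ d₁ + 5 = 5.66 − 4.0260 + 5 = 6.6340.
M₂ = 4.20 − 6.5825 + 5 = 2.6175.
L₁/L₂ = 10^(0.4(M₂ − M₁)) = 10^(0.4 × (-4.0165)) = 10^(-1.60660) = 0.02474.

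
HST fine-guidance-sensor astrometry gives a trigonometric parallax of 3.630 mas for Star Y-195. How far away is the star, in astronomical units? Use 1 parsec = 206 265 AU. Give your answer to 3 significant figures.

5.68 × 10^7 AU

p = 3.630 mas = 0.003630 arcsec.
d = 1/p = 1/0.003630 = 275.48 pc.
In AU: 275.48 × 206265 = 5.6822 × 10^7 AU.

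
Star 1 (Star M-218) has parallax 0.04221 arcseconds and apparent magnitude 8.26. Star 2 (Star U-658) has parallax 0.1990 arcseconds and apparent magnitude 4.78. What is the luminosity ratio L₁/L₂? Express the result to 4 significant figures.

d₁ = 1/p₁ = 1/0.04221″ = 23.691 pc; d₂ = 1/p₂ = 1/0.1990″ = 5.0251 pc.
M₁ = m₁ − 5 log₁₀ d₁ + 5 = 8.26 − 6.8729 + 5 = 6.3871.
M₂ = 4.78 − 3.5057 + 5 = 6.2743.
L₁/L₂ = 10^(0.4(M₂ − M₁)) = 10^(0.4 × (-0.1128)) = 10^(-0.04512) = 0.90132.

L₁/L₂ = 0.9013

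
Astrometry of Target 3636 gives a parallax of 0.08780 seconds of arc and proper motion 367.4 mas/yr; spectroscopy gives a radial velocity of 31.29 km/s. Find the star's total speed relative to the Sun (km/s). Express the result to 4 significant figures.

37.05 km/s

d = 1/p = 1/0.08780″ = 11.39 pc.
μ = 367.4 mas/yr = 0.3674 ″/yr.
v_t = 4.740 μ d = 4.740 × 0.3674 × 11.39 = 19.835 km/s.
v = √(v_r² + v_t²) = √(31.29² + 19.835²) = √1372.49 = 37.047 km/s.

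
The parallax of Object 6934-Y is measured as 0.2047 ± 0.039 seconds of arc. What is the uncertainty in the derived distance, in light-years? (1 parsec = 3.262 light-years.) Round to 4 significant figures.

3.036 ly

d = 1/p, so σ_d = σ_p / p².
σ_d = 0.0390 / (0.2047)² = 0.0390 / 0.041902 = 0.93074 pc = 0.93074 × 3.262 ly = 3.0361 ly.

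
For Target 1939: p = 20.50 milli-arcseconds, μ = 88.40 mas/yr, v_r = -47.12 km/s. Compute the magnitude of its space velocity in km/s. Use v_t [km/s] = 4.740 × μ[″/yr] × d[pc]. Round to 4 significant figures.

d = 1/p = 1/0.02050″ = 48.78 pc.
μ = 88.40 mas/yr = 0.08840 ″/yr.
v_t = 4.740 μ d = 4.740 × 0.08840 × 48.78 = 20.44 km/s.
v = √(v_r² + v_t²) = √((-47.12)² + 20.44²) = √2638.09 = 51.362 km/s.

51.36 km/s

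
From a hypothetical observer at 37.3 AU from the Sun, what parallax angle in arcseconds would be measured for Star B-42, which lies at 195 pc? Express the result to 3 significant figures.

0.191 arcsec

p (arcsec) = B (AU) / d (pc).
p = 37.3 / 195 = 0.19128 arcsec.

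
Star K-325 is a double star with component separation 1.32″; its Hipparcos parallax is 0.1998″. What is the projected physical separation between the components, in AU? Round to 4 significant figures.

6.607 AU

d = 1/p = 1/0.1998″ = 5.005 pc.
At distance d (pc), an angle of θ arcsec spans θ·d AU: s = 1.32 × 5.005 = 6.6066 AU.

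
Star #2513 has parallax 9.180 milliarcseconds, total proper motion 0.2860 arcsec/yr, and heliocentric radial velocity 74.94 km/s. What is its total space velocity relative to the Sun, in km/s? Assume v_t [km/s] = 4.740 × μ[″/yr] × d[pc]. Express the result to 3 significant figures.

166 km/s

d = 1/p = 1/0.009180″ = 108.93 pc.
v_t = 4.740 μ d = 4.740 × 0.2860 × 108.93 = 147.67 km/s.
v = √(v_r² + v_t²) = √(74.94² + 147.67²) = √27422.4 = 165.6 km/s.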